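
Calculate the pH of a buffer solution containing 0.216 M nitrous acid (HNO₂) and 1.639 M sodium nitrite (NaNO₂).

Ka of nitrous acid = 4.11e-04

pKa = -log(4.11e-04) = 3.39. pH = pKa + log([A⁻]/[HA]) = 3.39 + log(1.639/0.216)

pH = 4.27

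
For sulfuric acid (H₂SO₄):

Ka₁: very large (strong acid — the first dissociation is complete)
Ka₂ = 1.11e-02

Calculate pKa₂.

pKa₂ = -log(Ka₂) = -log(1.11e-02) = 1.95.

pK_{a2} = 1.95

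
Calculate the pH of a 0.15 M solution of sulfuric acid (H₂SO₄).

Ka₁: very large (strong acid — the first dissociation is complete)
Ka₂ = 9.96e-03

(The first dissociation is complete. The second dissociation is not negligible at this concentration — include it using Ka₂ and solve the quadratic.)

First dissociation is complete: [H⁺]₀ = [HSO₄⁻]₀ = C = 0.15 M. Second dissociation HSO₄⁻ ⇌ H⁺ + SO₄²⁻: let x = [SO₄²⁻]. Ka₂ = (C + x)·x / (C − x) = 9.96e-03 → x² + (C + Ka₂)·x − Ka₂·C = 0 → x² + 0.15996·x − 1.494e-03 = 0. x = (−0.15996 + √(0.15996² + 4 × 1.494e-03)) / 2 = 8.8502e-03 M. [H⁺] = C + x = 0.15 + 8.8502e-03 = 1.5885e-01 M. pH = -log(1.5885e-01) = 0.80.

pH = 0.80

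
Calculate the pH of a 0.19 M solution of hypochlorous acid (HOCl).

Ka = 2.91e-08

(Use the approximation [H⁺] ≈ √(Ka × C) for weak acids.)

[H⁺] = √(Ka × C) = √(2.91e-08 × 0.19) = 7.4357e-05. pH = -log(7.4357e-05)

pH = 4.13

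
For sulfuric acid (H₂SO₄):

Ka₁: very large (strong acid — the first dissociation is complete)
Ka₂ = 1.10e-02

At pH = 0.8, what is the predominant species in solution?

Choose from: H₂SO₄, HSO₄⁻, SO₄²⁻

The first dissociation is complete, so H₂SO₄ itself is never the predominant species in water; pKa₂ = -log(1.10e-02) = 1.96. For a polyprotic acid the predominant species crosses at each pKa: below pKa_n the protonated form dominates, above it the deprotonated form does. At pH = 0.8, the predominant species is HSO₄⁻.

HSO₄⁻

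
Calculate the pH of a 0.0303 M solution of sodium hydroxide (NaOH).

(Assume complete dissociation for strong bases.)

[OH⁻] = 0.0303 M for strong base. pOH = -log[OH⁻] = 1.52, pH = 14 - pOH

pH = 12.48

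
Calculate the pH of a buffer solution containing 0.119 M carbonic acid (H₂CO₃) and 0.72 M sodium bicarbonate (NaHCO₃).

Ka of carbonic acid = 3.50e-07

pKa = -log(3.50e-07) = 6.46. pH = pKa + log([A⁻]/[HA]) = 6.46 + log(0.72/0.119)

pH = 7.24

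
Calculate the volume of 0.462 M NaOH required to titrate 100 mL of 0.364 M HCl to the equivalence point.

At equivalence: moles acid = moles base. moles HCl = 0.364 × 100/1000 = 0.0364 mol. V_base = moles / 0.462 × 1000 = 78.8 mL.

V_{base} = 78.8 mL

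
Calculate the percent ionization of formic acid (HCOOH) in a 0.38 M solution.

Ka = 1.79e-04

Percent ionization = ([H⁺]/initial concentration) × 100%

Using Ka equilibrium: x² + Ka×x - Ka×C = 0. Solving: [H⁺] = 8.1584e-03. Percent = (8.1584e-03/0.38) × 100

Percent ionization = 2.15%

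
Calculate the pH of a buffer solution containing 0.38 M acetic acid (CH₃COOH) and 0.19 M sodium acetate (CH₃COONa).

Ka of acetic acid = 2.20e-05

pKa = -log(2.20e-05) = 4.66. pH = pKa + log([A⁻]/[HA]) = 4.66 + log(0.19/0.38)

pH = 4.36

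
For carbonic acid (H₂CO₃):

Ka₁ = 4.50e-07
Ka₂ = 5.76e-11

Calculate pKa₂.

pKa₂ = -log(Ka₂) = -log(5.76e-11) = 10.24.

pK_{a2} = 10.24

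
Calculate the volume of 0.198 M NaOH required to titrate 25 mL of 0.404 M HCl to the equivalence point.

At equivalence: moles acid = moles base. moles HCl = 0.404 × 25/1000 = 0.0101 mol. V_base = moles / 0.198 × 1000 = 51.0 mL.

V_{base} = 51.0 mL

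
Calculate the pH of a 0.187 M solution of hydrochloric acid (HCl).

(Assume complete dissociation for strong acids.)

[H⁺] = 0.187 M for strong acid. pH = -log[H⁺] = -log(0.187)

pH = 0.73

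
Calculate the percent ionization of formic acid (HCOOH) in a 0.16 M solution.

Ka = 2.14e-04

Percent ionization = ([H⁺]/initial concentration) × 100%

Using Ka equilibrium: x² + Ka×x - Ka×C = 0. Solving: [H⁺] = 5.7455e-03. Percent = (5.7455e-03/0.16) × 100

Percent ionization = 3.59%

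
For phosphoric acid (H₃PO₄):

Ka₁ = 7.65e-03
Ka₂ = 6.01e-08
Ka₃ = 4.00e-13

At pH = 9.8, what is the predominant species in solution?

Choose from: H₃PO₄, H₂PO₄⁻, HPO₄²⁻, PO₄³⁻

pKa₁ = 2.12, pKa₂ = 7.22, pKa₃ = 12.40. For a polyprotic acid the predominant species crosses at each pKa: below pKa_n the protonated form dominates, above it the deprotonated form does. At pH = 9.8, the predominant species is HPO₄²⁻.

HPO₄²⁻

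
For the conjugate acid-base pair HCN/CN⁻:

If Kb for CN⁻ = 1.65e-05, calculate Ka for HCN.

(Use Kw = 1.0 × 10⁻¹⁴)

For a conjugate pair Ka × Kb = Kw, so Ka = Kw/Kb = 1.0 × 10⁻¹⁴ / 1.65e-05 = 6.06e-10.

K_a = 6.06e-10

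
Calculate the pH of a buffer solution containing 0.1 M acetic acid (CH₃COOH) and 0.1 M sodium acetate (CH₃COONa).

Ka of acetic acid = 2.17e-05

pKa = -log(2.17e-05) = 4.66. pH = pKa + log([A⁻]/[HA]) = 4.66 + log(0.1/0.1)

pH = 4.66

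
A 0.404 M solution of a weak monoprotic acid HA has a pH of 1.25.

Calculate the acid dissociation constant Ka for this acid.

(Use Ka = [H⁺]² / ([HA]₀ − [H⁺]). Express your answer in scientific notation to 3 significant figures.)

[H⁺] = 10^(−pH) = 10^(−1.25) = 5.623e-02 M. For HA ⇌ H⁺ + A⁻, Ka = [H⁺][A⁻]/[HA] = [H⁺]² / ([HA]₀ − [H⁺]) = (5.623e-02)² / (0.404 − 5.623e-02) = 9.09e-03.

K_a = 9.09e-03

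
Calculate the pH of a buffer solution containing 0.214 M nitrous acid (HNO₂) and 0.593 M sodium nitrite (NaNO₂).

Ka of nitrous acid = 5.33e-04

pKa = -log(5.33e-04) = 3.27. pH = pKa + log([A⁻]/[HA]) = 3.27 + log(0.593/0.214)

pH = 3.72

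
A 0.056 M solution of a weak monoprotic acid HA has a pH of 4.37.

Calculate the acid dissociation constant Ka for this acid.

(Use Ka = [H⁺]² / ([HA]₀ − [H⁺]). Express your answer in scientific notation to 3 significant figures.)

[H⁺] = 10^(−pH) = 10^(−4.37) = 4.266e-05 M. For HA ⇌ H⁺ + A⁻, Ka = [H⁺][A⁻]/[HA] = [H⁺]² / ([HA]₀ − [H⁺]) = (4.266e-05)² / (0.056 − 4.266e-05) = 3.25e-08.

K_a = 3.25e-08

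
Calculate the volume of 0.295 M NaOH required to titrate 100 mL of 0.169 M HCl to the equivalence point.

At equivalence: moles acid = moles base. moles HCl = 0.169 × 100/1000 = 0.0169 mol. V_base = moles / 0.295 × 1000 = 57.3 mL.

V_{base} = 57.3 mL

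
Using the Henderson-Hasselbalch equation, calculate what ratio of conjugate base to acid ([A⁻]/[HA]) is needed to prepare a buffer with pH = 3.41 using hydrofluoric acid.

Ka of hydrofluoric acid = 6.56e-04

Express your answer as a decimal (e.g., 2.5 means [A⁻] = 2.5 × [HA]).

pKa = -log(6.56e-04) = 3.1831. pH = pKa + log([A⁻]/[HA]), so log([A⁻]/[HA]) = pH − pKa = 3.41 − 3.1831 = 0.2269. [A⁻]/[HA] = 10^(0.2269) = 1.69

[A⁻]/[HA] = 1.69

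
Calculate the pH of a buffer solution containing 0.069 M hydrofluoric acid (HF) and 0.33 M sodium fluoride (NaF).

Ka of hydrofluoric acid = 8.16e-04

pKa = -log(8.16e-04) = 3.09. pH = pKa + log([A⁻]/[HA]) = 3.09 + log(0.33/0.069)

pH = 3.77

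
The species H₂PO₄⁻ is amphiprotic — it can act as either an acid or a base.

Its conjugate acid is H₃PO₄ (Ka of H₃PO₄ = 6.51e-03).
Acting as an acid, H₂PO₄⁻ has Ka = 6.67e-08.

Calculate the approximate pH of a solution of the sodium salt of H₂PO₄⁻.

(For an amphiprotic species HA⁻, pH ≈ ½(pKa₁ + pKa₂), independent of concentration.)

pKa₁ = -log(6.51e-03) = 2.19; pKa₂ = -log(6.67e-08) = 7.18. For an amphiprotic species, pH ≈ ½(pKa₁ + pKa₂) = ½(2.19 + 7.18) = 4.68.

pH = 4.68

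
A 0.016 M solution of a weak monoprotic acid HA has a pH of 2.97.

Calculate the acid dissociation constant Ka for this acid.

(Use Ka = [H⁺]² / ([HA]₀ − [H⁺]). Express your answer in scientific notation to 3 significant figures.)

[H⁺] = 10^(−pH) = 10^(−2.97) = 1.072e-03 M. For HA ⇌ H⁺ + A⁻, Ka = [H⁺][A⁻]/[HA] = [H⁺]² / ([HA]₀ − [H⁺]) = (1.072e-03)² / (0.016 − 1.072e-03) = 7.69e-05.

K_a = 7.69e-05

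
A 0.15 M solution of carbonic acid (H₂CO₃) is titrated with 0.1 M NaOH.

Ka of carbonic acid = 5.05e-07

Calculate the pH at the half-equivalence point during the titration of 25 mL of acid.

At half-equivalence [HA] = [A⁻], so Henderson-Hasselbalch gives pH = pKa = -log(5.05e-07) = 6.30.

pH = pKa = 6.30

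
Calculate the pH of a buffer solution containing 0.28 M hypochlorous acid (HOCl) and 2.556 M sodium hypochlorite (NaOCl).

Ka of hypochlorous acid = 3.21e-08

pKa = -log(3.21e-08) = 7.49. pH = pKa + log([A⁻]/[HA]) = 7.49 + log(2.556/0.28)

pH = 8.45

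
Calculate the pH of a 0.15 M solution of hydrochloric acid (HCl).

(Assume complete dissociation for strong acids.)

[H⁺] = 0.15 M for strong acid. pH = -log[H⁺] = -log(0.15)

pH = 0.82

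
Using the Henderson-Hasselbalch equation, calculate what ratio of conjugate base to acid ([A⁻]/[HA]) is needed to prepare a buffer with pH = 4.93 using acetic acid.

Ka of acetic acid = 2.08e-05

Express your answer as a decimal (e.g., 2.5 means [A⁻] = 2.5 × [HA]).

pKa = -log(2.08e-05) = 4.6819. pH = pKa + log([A⁻]/[HA]), so log([A⁻]/[HA]) = pH − pKa = 4.93 − 4.6819 = 0.2481. [A⁻]/[HA] = 10^(0.2481) = 1.77

[A⁻]/[HA] = 1.77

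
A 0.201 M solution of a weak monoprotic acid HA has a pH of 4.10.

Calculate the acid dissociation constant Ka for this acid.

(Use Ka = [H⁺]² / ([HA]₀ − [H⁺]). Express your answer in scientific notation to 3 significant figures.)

[H⁺] = 10^(−pH) = 10^(−4.10) = 7.943e-05 M. For HA ⇌ H⁺ + A⁻, Ka = [H⁺][A⁻]/[HA] = [H⁺]² / ([HA]₀ − [H⁺]) = (7.943e-05)² / (0.201 − 7.943e-05) = 3.14e-08.

K_a = 3.14e-08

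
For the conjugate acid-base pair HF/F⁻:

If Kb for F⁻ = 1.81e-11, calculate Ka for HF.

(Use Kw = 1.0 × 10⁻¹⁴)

For a conjugate pair Ka × Kb = Kw, so Ka = Kw/Kb = 1.0 × 10⁻¹⁴ / 1.81e-11 = 5.52e-04.

K_a = 5.52e-04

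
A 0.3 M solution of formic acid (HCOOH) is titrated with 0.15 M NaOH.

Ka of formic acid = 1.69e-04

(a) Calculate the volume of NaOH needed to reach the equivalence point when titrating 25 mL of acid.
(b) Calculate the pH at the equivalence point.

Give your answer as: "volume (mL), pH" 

moles acid = 0.3 × 25/1000 = 0.0075 mol; V_base = moles/0.15 × 1000 = 50.0 mL. At equivalence only the conjugate base is present: [A⁻] = 0.0075/0.075 = 1.0000e-01 M. Kb = Kw/Ka = 5.92e-11; [OH⁻] = √(Kb × [A⁻]) = 2.4325e-06; pOH = 5.61; pH = 14 - pOH = 8.39.

V = 50.0 mL, pH = 8.39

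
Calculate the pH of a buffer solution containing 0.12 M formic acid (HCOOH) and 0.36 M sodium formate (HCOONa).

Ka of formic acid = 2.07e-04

pKa = -log(2.07e-04) = 3.68. pH = pKa + log([A⁻]/[HA]) = 3.68 + log(0.36/0.12)

pH = 4.16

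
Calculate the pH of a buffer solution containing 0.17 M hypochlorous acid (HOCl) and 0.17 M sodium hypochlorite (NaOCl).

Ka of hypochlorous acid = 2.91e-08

pKa = -log(2.91e-08) = 7.54. pH = pKa + log([A⁻]/[HA]) = 7.54 + log(0.17/0.17)

pH = 7.54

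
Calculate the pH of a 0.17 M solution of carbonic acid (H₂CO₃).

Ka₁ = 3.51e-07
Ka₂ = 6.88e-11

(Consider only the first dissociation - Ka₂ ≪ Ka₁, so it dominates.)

First dissociation dominates. From Ka₁ = [H⁺][HA⁻]/[H₂A], x² + Ka₁·x − Ka₁·C = 0 with C = 0.17 M and Ka₁ = 3.51e-07. Solving: [H⁺] = (−Ka₁ + √(Ka₁² + 4·Ka₁·C)) / 2 = 2.4410e-04 M. pH = -log(2.4410e-04) = 3.61.

pH = 3.61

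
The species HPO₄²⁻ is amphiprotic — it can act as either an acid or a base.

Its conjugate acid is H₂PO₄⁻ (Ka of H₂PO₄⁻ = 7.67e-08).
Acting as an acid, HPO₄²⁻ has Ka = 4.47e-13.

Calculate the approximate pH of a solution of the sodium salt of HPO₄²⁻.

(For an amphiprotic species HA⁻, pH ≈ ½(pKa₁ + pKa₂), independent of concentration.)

pKa₁ = -log(7.67e-08) = 7.12; pKa₂ = -log(4.47e-13) = 12.35. For an amphiprotic species, pH ≈ ½(pKa₁ + pKa₂) = ½(7.12 + 12.35) = 9.73.

pH = 9.73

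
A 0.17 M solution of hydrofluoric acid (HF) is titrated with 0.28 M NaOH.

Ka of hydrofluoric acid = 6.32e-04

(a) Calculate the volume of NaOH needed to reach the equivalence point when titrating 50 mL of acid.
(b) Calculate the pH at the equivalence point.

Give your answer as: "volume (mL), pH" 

moles acid = 0.17 × 50/1000 = 0.0085 mol; V_base = moles/0.28 × 1000 = 30.4 mL. At equivalence only the conjugate base is present: [A⁻] = 0.0085/0.080 = 1.0578e-01 M. Kb = Kw/Ka = 1.58e-11; [OH⁻] = √(Kb × [A⁻]) = 1.2937e-06; pOH = 5.89; pH = 14 - pOH = 8.11.

V = 30.4 mL, pH = 8.11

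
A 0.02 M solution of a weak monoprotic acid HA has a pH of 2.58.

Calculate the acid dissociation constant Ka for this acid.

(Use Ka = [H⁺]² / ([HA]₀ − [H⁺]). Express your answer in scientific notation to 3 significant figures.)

[H⁺] = 10^(−pH) = 10^(−2.58) = 2.630e-03 M. For HA ⇌ H⁺ + A⁻, Ka = [H⁺][A⁻]/[HA] = [H⁺]² / ([HA]₀ − [H⁺]) = (2.630e-03)² / (0.02 − 2.630e-03) = 3.98e-04.

K_a = 3.98e-04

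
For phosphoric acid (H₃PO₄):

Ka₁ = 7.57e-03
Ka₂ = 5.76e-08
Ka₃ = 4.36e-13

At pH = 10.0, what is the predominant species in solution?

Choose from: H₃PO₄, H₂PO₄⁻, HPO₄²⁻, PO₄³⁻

pKa₁ = 2.12, pKa₂ = 7.24, pKa₃ = 12.36. For a polyprotic acid the predominant species crosses at each pKa: below pKa_n the protonated form dominates, above it the deprotonated form does. At pH = 10.0, the predominant species is HPO₄²⁻.

HPO₄²⁻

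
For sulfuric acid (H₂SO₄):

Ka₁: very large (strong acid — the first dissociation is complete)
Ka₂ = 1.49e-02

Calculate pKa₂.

pKa₂ = -log(Ka₂) = -log(1.49e-02) = 1.83.

pK_{a2} = 1.83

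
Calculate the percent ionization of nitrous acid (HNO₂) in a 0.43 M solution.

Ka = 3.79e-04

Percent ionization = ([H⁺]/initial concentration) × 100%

Using Ka equilibrium: x² + Ka×x - Ka×C = 0. Solving: [H⁺] = 1.2578e-02. Percent = (1.2578e-02/0.43) × 100

Percent ionization = 2.93%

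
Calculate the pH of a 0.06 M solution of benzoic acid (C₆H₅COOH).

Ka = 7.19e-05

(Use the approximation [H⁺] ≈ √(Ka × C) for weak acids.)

[H⁺] = √(Ka × C) = √(7.19e-05 × 0.06) = 2.0770e-03. pH = -log(2.0770e-03)

pH = 2.68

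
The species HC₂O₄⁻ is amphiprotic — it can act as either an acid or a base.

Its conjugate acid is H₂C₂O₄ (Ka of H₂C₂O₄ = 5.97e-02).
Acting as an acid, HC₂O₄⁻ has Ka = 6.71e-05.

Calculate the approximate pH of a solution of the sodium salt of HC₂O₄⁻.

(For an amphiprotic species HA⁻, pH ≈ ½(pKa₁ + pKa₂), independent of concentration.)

pKa₁ = -log(5.97e-02) = 1.22; pKa₂ = -log(6.71e-05) = 4.17. For an amphiprotic species, pH ≈ ½(pKa₁ + pKa₂) = ½(1.22 + 4.17) = 2.70.

pH = 2.70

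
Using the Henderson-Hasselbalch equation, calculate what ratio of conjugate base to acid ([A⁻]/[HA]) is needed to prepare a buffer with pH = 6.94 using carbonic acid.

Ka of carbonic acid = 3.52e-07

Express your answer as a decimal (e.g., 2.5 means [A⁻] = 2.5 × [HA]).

pKa = -log(3.52e-07) = 6.4535. pH = pKa + log([A⁻]/[HA]), so log([A⁻]/[HA]) = pH − pKa = 6.94 − 6.4535 = 0.4865. [A⁻]/[HA] = 10^(0.4865) = 3.07

[A⁻]/[HA] = 3.07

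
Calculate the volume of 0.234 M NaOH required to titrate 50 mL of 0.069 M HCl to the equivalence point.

At equivalence: moles acid = moles base. moles HCl = 0.069 × 50/1000 = 0.00345 mol. V_base = moles / 0.234 × 1000 = 14.7 mL.

V_{base} = 14.7 mL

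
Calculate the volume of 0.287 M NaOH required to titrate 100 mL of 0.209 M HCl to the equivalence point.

At equivalence: moles acid = moles base. moles HCl = 0.209 × 100/1000 = 0.0209 mol. V_base = moles / 0.287 × 1000 = 72.8 mL.

V_{base} = 72.8 mL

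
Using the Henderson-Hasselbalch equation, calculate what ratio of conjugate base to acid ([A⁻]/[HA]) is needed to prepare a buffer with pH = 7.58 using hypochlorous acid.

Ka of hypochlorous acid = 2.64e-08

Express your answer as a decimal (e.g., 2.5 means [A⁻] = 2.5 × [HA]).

pKa = -log(2.64e-08) = 7.5784. pH = pKa + log([A⁻]/[HA]), so log([A⁻]/[HA]) = pH − pKa = 7.58 − 7.5784 = 0.0016. [A⁻]/[HA] = 10^(0.0016) = 1.00

[A⁻]/[HA] = 1.00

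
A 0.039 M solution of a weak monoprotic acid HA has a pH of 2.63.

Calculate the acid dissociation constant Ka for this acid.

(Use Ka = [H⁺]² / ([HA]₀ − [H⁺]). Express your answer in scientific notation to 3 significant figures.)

[H⁺] = 10^(−pH) = 10^(−2.63) = 2.344e-03 M. For HA ⇌ H⁺ + A⁻, Ka = [H⁺][A⁻]/[HA] = [H⁺]² / ([HA]₀ − [H⁺]) = (2.344e-03)² / (0.039 − 2.344e-03) = 1.50e-04.

K_a = 1.50e-04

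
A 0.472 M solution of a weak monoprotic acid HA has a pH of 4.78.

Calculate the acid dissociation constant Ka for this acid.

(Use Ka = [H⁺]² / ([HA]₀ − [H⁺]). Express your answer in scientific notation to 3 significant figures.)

[H⁺] = 10^(−pH) = 10^(−4.78) = 1.660e-05 M. For HA ⇌ H⁺ + A⁻, Ka = [H⁺][A⁻]/[HA] = [H⁺]² / ([HA]₀ − [H⁺]) = (1.660e-05)² / (0.472 − 1.660e-05) = 5.84e-10.

K_a = 5.84e-10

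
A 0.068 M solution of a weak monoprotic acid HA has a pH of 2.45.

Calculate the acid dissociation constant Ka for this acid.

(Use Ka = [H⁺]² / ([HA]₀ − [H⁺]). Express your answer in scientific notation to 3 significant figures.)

[H⁺] = 10^(−pH) = 10^(−2.45) = 3.548e-03 M. For HA ⇌ H⁺ + A⁻, Ka = [H⁺][A⁻]/[HA] = [H⁺]² / ([HA]₀ − [H⁺]) = (3.548e-03)² / (0.068 − 3.548e-03) = 1.95e-04.

K_a = 1.95e-04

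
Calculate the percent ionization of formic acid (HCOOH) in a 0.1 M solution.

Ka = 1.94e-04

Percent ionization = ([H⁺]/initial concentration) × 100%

Using Ka equilibrium: x² + Ka×x - Ka×C = 0. Solving: [H⁺] = 4.3086e-03. Percent = (4.3086e-03/0.1) × 100

Percent ionization = 4.31%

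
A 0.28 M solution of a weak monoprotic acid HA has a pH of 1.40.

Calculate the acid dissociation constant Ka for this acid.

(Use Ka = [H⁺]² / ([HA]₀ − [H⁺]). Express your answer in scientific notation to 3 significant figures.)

[H⁺] = 10^(−pH) = 10^(−1.40) = 3.981e-02 M. For HA ⇌ H⁺ + A⁻, Ka = [H⁺][A⁻]/[HA] = [H⁺]² / ([HA]₀ − [H⁺]) = (3.981e-02)² / (0.28 − 3.981e-02) = 6.60e-03.

K_a = 6.60e-03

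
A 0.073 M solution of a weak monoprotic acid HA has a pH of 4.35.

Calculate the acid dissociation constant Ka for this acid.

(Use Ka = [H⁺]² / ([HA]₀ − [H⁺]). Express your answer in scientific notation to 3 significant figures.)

[H⁺] = 10^(−pH) = 10^(−4.35) = 4.467e-05 M. For HA ⇌ H⁺ + A⁻, Ka = [H⁺][A⁻]/[HA] = [H⁺]² / ([HA]₀ − [H⁺]) = (4.467e-05)² / (0.073 − 4.467e-05) = 2.73e-08.

K_a = 2.73e-08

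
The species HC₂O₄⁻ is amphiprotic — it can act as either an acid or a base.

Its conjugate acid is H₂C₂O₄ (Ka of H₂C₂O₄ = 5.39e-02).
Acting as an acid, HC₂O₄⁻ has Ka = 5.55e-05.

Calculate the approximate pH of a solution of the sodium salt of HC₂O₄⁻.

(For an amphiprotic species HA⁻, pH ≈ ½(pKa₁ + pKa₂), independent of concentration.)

pKa₁ = -log(5.39e-02) = 1.27; pKa₂ = -log(5.55e-05) = 4.26. For an amphiprotic species, pH ≈ ½(pKa₁ + pKa₂) = ½(1.27 + 4.26) = 2.76.

pH = 2.76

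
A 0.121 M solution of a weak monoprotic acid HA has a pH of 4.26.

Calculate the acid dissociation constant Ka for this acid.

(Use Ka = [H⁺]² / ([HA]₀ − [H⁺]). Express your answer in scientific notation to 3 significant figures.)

[H⁺] = 10^(−pH) = 10^(−4.26) = 5.495e-05 M. For HA ⇌ H⁺ + A⁻, Ka = [H⁺][A⁻]/[HA] = [H⁺]² / ([HA]₀ − [H⁺]) = (5.495e-05)² / (0.121 − 5.495e-05) = 2.50e-08.

K_a = 2.50e-08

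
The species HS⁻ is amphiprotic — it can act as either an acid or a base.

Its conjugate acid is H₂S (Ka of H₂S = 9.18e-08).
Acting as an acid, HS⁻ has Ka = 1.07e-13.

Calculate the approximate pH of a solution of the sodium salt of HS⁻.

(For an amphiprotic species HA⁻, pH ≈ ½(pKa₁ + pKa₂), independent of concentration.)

pKa₁ = -log(9.18e-08) = 7.04; pKa₂ = -log(1.07e-13) = 12.97. For an amphiprotic species, pH ≈ ½(pKa₁ + pKa₂) = ½(7.04 + 12.97) = 10.00.

pH = 10.00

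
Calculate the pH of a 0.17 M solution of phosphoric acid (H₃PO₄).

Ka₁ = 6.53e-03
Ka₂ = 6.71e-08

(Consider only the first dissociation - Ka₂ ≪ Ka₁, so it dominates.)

First dissociation dominates. From Ka₁ = [H⁺][HA⁻]/[H₂A], x² + Ka₁·x − Ka₁·C = 0 with C = 0.17 M and Ka₁ = 6.53e-03. Solving: [H⁺] = (−Ka₁ + √(Ka₁² + 4·Ka₁·C)) / 2 = 3.0213e-02 M. pH = -log(3.0213e-02) = 1.52.

pH = 1.52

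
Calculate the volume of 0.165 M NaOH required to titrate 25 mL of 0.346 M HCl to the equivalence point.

At equivalence: moles acid = moles base. moles HCl = 0.346 × 25/1000 = 0.00865 mol. V_base = moles / 0.165 × 1000 = 52.4 mL.

V_{base} = 52.4 mL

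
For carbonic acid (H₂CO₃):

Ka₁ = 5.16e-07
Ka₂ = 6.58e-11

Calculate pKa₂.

pKa₂ = -log(Ka₂) = -log(6.58e-11) = 10.18.

pK_{a2} = 10.18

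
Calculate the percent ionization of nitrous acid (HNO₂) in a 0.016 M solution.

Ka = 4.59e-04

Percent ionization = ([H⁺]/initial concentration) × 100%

Using Ka equilibrium: x² + Ka×x - Ka×C = 0. Solving: [H⁺] = 2.4902e-03. Percent = (2.4902e-03/0.016) × 100

Percent ionization = 15.6%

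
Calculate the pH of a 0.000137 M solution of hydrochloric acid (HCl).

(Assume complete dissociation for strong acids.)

[H⁺] = 0.000137 M for strong acid. pH = -log[H⁺] = -log(0.000137)

pH = 3.86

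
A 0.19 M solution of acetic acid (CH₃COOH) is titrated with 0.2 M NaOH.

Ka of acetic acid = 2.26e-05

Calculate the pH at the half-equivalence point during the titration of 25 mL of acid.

At half-equivalence [HA] = [A⁻], so Henderson-Hasselbalch gives pH = pKa = -log(2.26e-05) = 4.65.

pH = pKa = 4.65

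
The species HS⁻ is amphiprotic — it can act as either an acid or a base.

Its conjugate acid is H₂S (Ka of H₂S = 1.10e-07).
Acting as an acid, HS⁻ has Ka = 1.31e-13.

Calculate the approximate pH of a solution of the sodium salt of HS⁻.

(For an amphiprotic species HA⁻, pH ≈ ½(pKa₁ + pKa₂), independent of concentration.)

pKa₁ = -log(1.10e-07) = 6.96; pKa₂ = -log(1.31e-13) = 12.88. For an amphiprotic species, pH ≈ ½(pKa₁ + pKa₂) = ½(6.96 + 12.88) = 9.92.

pH = 9.92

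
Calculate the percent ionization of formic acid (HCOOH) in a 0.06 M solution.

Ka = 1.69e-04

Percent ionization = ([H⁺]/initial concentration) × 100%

Using Ka equilibrium: x² + Ka×x - Ka×C = 0. Solving: [H⁺] = 3.1010e-03. Percent = (3.1010e-03/0.06) × 100

Percent ionization = 5.17%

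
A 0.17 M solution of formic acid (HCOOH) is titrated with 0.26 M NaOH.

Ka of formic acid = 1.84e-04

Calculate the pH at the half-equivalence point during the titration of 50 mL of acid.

At half-equivalence [HA] = [A⁻], so Henderson-Hasselbalch gives pH = pKa = -log(1.84e-04) = 3.74.

pH = pKa = 3.74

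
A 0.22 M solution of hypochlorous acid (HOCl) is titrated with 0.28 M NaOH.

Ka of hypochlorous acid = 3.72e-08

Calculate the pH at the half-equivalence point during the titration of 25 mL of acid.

At half-equivalence [HA] = [A⁻], so Henderson-Hasselbalch gives pH = pKa = -log(3.72e-08) = 7.43.

pH = pKa = 7.43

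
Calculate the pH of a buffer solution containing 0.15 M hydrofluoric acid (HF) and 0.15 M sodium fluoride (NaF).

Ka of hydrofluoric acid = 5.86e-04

pKa = -log(5.86e-04) = 3.23. pH = pKa + log([A⁻]/[HA]) = 3.23 + log(0.15/0.15)

pH = 3.23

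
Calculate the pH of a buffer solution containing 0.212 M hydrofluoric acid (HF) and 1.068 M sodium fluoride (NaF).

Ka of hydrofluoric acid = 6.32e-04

pKa = -log(6.32e-04) = 3.20. pH = pKa + log([A⁻]/[HA]) = 3.20 + log(1.068/0.212)

pH = 3.90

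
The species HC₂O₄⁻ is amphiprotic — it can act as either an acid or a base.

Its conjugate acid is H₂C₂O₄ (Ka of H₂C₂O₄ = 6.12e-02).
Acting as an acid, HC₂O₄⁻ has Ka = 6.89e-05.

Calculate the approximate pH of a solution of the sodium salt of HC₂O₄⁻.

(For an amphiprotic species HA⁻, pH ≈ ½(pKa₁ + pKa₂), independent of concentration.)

pKa₁ = -log(6.12e-02) = 1.21; pKa₂ = -log(6.89e-05) = 4.16. For an amphiprotic species, pH ≈ ½(pKa₁ + pKa₂) = ½(1.21 + 4.16) = 2.69.

pH = 2.69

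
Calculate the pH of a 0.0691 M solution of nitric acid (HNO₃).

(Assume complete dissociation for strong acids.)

[H⁺] = 0.0691 M for strong acid. pH = -log[H⁺] = -log(0.0691)

pH = 1.16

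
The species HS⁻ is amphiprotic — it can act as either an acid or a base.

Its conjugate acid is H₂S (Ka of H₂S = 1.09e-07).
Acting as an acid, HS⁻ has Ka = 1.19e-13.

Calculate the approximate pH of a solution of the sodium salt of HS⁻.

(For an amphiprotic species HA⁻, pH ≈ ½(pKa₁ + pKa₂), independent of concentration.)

pKa₁ = -log(1.09e-07) = 6.96; pKa₂ = -log(1.19e-13) = 12.92. For an amphiprotic species, pH ≈ ½(pKa₁ + pKa₂) = ½(6.96 + 12.92) = 9.94.

pH = 9.94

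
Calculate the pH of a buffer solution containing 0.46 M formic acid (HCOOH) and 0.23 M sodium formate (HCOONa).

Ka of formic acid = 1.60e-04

pKa = -log(1.60e-04) = 3.80. pH = pKa + log([A⁻]/[HA]) = 3.80 + log(0.23/0.46)

pH = 3.49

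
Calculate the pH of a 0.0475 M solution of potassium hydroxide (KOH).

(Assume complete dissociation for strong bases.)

[OH⁻] = 0.0475 M for strong base. pOH = -log[OH⁻] = 1.32, pH = 14 - pOH

pH = 12.68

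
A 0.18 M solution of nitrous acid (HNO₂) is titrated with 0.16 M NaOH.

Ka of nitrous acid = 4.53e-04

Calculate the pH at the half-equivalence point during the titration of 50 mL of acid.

At half-equivalence [HA] = [A⁻], so Henderson-Hasselbalch gives pH = pKa = -log(4.53e-04) = 3.34.

pH = pKa = 3.34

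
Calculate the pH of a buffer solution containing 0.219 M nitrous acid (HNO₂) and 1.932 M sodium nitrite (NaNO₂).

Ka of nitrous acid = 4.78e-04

pKa = -log(4.78e-04) = 3.32. pH = pKa + log([A⁻]/[HA]) = 3.32 + log(1.932/0.219)

pH = 4.27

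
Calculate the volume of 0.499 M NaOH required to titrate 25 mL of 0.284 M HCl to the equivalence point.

At equivalence: moles acid = moles base. moles HCl = 0.284 × 25/1000 = 0.0071 mol. V_base = moles / 0.499 × 1000 = 14.2 mL.

V_{base} = 14.2 mL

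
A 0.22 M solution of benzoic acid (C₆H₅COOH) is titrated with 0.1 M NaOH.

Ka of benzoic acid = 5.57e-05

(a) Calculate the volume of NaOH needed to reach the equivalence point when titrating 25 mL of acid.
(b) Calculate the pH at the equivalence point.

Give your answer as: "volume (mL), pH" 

moles acid = 0.22 × 25/1000 = 0.0055 mol; V_base = moles/0.1 × 1000 = 55.0 mL. At equivalence only the conjugate base is present: [A⁻] = 0.0055/0.080 = 6.8750e-02 M. Kb = Kw/Ka = 1.80e-10; [OH⁻] = √(Kb × [A⁻]) = 3.5132e-06; pOH = 5.45; pH = 14 - pOH = 8.55.

V = 55.0 mL, pH = 8.55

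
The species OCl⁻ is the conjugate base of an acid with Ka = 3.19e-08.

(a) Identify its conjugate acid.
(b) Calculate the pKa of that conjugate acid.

(a) The conjugate acid is formed by adding one H⁺ to OCl⁻, giving HOCl. (b) pKa = -log(Ka) = -log(3.19e-08) = 7.50.

Conjugate acid: HOCl; pK_a = 7.50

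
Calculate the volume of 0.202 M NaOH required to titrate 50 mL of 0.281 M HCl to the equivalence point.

At equivalence: moles acid = moles base. moles HCl = 0.281 × 50/1000 = 0.01405 mol. V_base = moles / 0.202 × 1000 = 69.6 mL.

V_{base} = 69.6 mL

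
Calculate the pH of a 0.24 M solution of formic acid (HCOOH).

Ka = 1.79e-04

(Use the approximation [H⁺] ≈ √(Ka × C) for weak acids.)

[H⁺] = √(Ka × C) = √(1.79e-04 × 0.24) = 6.5544e-03. pH = -log(6.5544e-03)

pH = 2.18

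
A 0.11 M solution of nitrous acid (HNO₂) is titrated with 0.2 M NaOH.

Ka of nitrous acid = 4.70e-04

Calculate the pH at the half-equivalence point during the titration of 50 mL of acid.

At half-equivalence [HA] = [A⁻], so Henderson-Hasselbalch gives pH = pKa = -log(4.70e-04) = 3.33.

pH = pKa = 3.33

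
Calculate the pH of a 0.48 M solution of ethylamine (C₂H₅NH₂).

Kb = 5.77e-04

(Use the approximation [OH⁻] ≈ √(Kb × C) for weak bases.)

[OH⁻] = √(Kb × C) = √(5.77e-04 × 0.48) = 1.6642e-02. pOH = 1.78, pH = 14 - pOH

pH = 12.22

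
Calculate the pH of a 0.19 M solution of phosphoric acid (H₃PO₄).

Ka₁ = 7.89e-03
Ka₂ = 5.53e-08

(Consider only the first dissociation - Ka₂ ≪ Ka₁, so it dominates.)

First dissociation dominates. From Ka₁ = [H⁺][HA⁻]/[H₂A], x² + Ka₁·x − Ka₁·C = 0 with C = 0.19 M and Ka₁ = 7.89e-03. Solving: [H⁺] = (−Ka₁ + √(Ka₁² + 4·Ka₁·C)) / 2 = 3.4974e-02 M. pH = -log(3.4974e-02) = 1.46.

pH = 1.46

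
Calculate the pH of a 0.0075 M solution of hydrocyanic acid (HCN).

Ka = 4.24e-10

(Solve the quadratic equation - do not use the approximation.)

x² + Ka×x - Ka×C = 0. Using quadratic formula: [H⁺] = 1.7830e-06

pH = 5.75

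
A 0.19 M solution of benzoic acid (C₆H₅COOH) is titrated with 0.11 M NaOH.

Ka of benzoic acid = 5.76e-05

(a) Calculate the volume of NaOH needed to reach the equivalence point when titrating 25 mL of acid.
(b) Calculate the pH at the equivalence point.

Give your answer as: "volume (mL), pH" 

moles acid = 0.19 × 25/1000 = 0.00475 mol; V_base = moles/0.11 × 1000 = 43.2 mL. At equivalence only the conjugate base is present: [A⁻] = 0.00475/0.068 = 6.9667e-02 M. Kb = Kw/Ka = 1.74e-10; [OH⁻] = √(Kb × [A⁻]) = 3.4778e-06; pOH = 5.46; pH = 14 - pOH = 8.54.

V = 43.2 mL, pH = 8.54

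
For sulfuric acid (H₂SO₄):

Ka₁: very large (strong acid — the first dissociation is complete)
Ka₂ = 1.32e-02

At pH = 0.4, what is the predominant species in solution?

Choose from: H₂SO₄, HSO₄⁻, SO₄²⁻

The first dissociation is complete, so H₂SO₄ itself is never the predominant species in water; pKa₂ = -log(1.32e-02) = 1.88. For a polyprotic acid the predominant species crosses at each pKa: below pKa_n the protonated form dominates, above it the deprotonated form does. At pH = 0.4, the predominant species is HSO₄⁻.

HSO₄⁻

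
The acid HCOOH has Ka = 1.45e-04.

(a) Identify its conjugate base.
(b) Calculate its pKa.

(a) The conjugate base is formed by removing one H⁺ from HCOOH, giving HCOO⁻. (b) pKa = -log(Ka) = -log(1.45e-04) = 3.84.

Conjugate base: HCOO⁻; pK_a = 3.84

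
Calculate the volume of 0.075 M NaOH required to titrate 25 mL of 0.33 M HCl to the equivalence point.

At equivalence: moles acid = moles base. moles HCl = 0.33 × 25/1000 = 0.00825 mol. V_base = moles / 0.075 × 1000 = 110.0 mL.

V_{base} = 110.0 mL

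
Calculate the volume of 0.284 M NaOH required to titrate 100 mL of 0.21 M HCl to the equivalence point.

At equivalence: moles acid = moles base. moles HCl = 0.21 × 100/1000 = 0.021 mol. V_base = moles / 0.284 × 1000 = 73.9 mL.

V_{base} = 73.9 mL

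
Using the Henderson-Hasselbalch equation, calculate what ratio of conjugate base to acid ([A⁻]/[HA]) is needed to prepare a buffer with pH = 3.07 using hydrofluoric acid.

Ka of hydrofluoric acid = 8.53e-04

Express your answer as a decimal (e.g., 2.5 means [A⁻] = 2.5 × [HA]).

pKa = -log(8.53e-04) = 3.0691. pH = pKa + log([A⁻]/[HA]), so log([A⁻]/[HA]) = pH − pKa = 3.07 − 3.0691 = 0.0009. [A⁻]/[HA] = 10^(0.0009) = 1.00

[A⁻]/[HA] = 1.00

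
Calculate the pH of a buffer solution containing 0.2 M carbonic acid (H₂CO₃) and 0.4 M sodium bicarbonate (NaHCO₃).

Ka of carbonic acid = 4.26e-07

pKa = -log(4.26e-07) = 6.37. pH = pKa + log([A⁻]/[HA]) = 6.37 + log(0.4/0.2)

pH = 6.67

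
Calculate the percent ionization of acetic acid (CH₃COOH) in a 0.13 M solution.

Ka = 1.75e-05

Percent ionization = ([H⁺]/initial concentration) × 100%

Using Ka equilibrium: x² + Ka×x - Ka×C = 0. Solving: [H⁺] = 1.4996e-03. Percent = (1.4996e-03/0.13) × 100

Percent ionization = 1.15%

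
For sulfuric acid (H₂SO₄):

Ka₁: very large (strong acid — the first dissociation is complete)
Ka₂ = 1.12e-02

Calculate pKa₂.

pKa₂ = -log(Ka₂) = -log(1.12e-02) = 1.95.

pK_{a2} = 1.95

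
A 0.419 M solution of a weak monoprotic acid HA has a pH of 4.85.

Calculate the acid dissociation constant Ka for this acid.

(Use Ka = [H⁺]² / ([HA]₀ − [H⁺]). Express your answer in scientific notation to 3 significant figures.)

[H⁺] = 10^(−pH) = 10^(−4.85) = 1.413e-05 M. For HA ⇌ H⁺ + A⁻, Ka = [H⁺][A⁻]/[HA] = [H⁺]² / ([HA]₀ − [H⁺]) = (1.413e-05)² / (0.419 − 1.413e-05) = 4.76e-10.

K_a = 4.76e-10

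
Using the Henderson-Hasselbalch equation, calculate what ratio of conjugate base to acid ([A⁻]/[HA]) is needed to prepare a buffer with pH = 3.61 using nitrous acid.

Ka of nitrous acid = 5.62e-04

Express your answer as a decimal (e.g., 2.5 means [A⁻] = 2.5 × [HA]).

pKa = -log(5.62e-04) = 3.2503. pH = pKa + log([A⁻]/[HA]), so log([A⁻]/[HA]) = pH − pKa = 3.61 − 3.2503 = 0.3597. [A⁻]/[HA] = 10^(0.3597) = 2.29

[A⁻]/[HA] = 2.29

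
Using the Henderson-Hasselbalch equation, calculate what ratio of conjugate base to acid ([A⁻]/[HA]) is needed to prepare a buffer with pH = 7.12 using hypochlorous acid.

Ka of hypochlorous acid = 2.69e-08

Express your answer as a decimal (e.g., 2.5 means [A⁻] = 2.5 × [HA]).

pKa = -log(2.69e-08) = 7.5702. pH = pKa + log([A⁻]/[HA]), so log([A⁻]/[HA]) = pH − pKa = 7.12 − 7.5702 = -0.4502. [A⁻]/[HA] = 10^(-0.4502) = 0.355

[A⁻]/[HA] = 0.355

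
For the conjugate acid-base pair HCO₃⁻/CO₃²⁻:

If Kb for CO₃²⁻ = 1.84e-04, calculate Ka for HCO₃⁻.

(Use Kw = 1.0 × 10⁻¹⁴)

For a conjugate pair Ka × Kb = Kw, so Ka = Kw/Kb = 1.0 × 10⁻¹⁴ / 1.84e-04 = 5.43e-11.

K_a = 5.43e-11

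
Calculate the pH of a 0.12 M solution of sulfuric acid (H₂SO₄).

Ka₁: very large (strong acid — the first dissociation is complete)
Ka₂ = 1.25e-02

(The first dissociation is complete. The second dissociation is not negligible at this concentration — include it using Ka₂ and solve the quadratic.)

First dissociation is complete: [H⁺]₀ = [HSO₄⁻]₀ = C = 0.12 M. Second dissociation HSO₄⁻ ⇌ H⁺ + SO₄²⁻: let x = [SO₄²⁻]. Ka₂ = (C + x)·x / (C − x) = 1.25e-02 → x² + (C + Ka₂)·x − Ka₂·C = 0 → x² + 0.13250·x − 1.500e-03 = 0. x = (−0.13250 + √(0.13250² + 4 × 1.500e-03)) / 2 = 1.0490e-02 M. [H⁺] = C + x = 0.12 + 1.0490e-02 = 1.3049e-01 M. pH = -log(1.3049e-01) = 0.88.

pH = 0.88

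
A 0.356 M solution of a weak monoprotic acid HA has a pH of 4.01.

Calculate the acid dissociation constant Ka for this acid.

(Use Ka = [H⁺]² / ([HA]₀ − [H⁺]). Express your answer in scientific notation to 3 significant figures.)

[H⁺] = 10^(−pH) = 10^(−4.01) = 9.772e-05 M. For HA ⇌ H⁺ + A⁻, Ka = [H⁺][A⁻]/[HA] = [H⁺]² / ([HA]₀ − [H⁺]) = (9.772e-05)² / (0.356 − 9.772e-05) = 2.68e-08.

K_a = 2.68e-08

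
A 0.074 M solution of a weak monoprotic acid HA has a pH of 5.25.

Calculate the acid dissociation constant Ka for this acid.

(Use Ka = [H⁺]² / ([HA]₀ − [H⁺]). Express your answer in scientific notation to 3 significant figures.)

[H⁺] = 10^(−pH) = 10^(−5.25) = 5.623e-06 M. For HA ⇌ H⁺ + A⁻, Ka = [H⁺][A⁻]/[HA] = [H⁺]² / ([HA]₀ − [H⁺]) = (5.623e-06)² / (0.074 − 5.623e-06) = 4.27e-10.

K_a = 4.27e-10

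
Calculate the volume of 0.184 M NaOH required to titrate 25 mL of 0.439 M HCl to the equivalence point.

At equivalence: moles acid = moles base. moles HCl = 0.439 × 25/1000 = 0.01098 mol. V_base = moles / 0.184 × 1000 = 59.6 mL.

V_{base} = 59.6 mL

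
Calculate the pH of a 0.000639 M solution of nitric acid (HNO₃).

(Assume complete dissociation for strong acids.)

[H⁺] = 0.000639 M for strong acid. pH = -log[H⁺] = -log(0.000639)

pH = 3.19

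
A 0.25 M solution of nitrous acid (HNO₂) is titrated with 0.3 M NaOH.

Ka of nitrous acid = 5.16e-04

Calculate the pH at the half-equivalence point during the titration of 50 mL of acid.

At half-equivalence [HA] = [A⁻], so Henderson-Hasselbalch gives pH = pKa = -log(5.16e-04) = 3.29.

pH = pKa = 3.29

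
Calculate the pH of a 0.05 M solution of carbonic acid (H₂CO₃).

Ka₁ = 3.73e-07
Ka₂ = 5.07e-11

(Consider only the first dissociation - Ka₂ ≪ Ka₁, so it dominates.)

First dissociation dominates. From Ka₁ = [H⁺][HA⁻]/[H₂A], x² + Ka₁·x − Ka₁·C = 0 with C = 0.05 M and Ka₁ = 3.73e-07. Solving: [H⁺] = (−Ka₁ + √(Ka₁² + 4·Ka₁·C)) / 2 = 1.3638e-04 M. pH = -log(1.3638e-04) = 3.87.

pH = 3.87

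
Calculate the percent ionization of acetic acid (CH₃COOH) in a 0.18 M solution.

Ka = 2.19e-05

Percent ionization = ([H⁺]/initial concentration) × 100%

Using Ka equilibrium: x² + Ka×x - Ka×C = 0. Solving: [H⁺] = 1.9745e-03. Percent = (1.9745e-03/0.18) × 100

Percent ionization = 1.1%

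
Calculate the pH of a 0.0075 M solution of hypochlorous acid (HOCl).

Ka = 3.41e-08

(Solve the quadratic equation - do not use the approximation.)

x² + Ka×x - Ka×C = 0. Using quadratic formula: [H⁺] = 1.5975e-05

pH = 4.80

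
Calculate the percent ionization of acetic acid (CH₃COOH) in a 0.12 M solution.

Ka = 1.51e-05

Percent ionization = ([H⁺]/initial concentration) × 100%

Using Ka equilibrium: x² + Ka×x - Ka×C = 0. Solving: [H⁺] = 1.3386e-03. Percent = (1.3386e-03/0.12) × 100

Percent ionization = 1.12%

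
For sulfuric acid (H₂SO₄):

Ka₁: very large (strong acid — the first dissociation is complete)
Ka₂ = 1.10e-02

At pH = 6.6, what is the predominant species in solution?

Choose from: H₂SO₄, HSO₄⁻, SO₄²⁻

The first dissociation is complete, so H₂SO₄ itself is never the predominant species in water; pKa₂ = -log(1.10e-02) = 1.96. For a polyprotic acid the predominant species crosses at each pKa: below pKa_n the protonated form dominates, above it the deprotonated form does. At pH = 6.6, the predominant species is SO₄²⁻.

SO₄²⁻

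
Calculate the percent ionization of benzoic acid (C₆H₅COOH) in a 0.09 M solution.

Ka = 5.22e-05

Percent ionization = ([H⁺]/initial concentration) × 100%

Using Ka equilibrium: x² + Ka×x - Ka×C = 0. Solving: [H⁺] = 2.1415e-03. Percent = (2.1415e-03/0.09) × 100

Percent ionization = 2.38%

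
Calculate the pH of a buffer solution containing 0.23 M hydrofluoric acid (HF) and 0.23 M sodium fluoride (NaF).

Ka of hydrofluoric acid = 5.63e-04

pKa = -log(5.63e-04) = 3.25. pH = pKa + log([A⁻]/[HA]) = 3.25 + log(0.23/0.23)

pH = 3.25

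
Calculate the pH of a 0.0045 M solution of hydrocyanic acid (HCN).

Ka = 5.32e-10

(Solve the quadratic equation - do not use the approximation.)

x² + Ka×x - Ka×C = 0. Using quadratic formula: [H⁺] = 1.5470e-06

pH = 5.81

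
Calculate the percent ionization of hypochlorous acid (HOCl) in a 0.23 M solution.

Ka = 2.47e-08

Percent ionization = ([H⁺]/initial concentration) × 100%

Using Ka equilibrium: x² + Ka×x - Ka×C = 0. Solving: [H⁺] = 7.5360e-05. Percent = (7.5360e-05/0.23) × 100

Percent ionization = 0.0328%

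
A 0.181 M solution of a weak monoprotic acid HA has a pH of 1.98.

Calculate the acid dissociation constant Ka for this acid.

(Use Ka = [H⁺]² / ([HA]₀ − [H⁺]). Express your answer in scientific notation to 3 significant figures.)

[H⁺] = 10^(−pH) = 10^(−1.98) = 1.047e-02 M. For HA ⇌ H⁺ + A⁻, Ka = [H⁺][A⁻]/[HA] = [H⁺]² / ([HA]₀ − [H⁺]) = (1.047e-02)² / (0.181 − 1.047e-02) = 6.43e-04.

K_a = 6.43e-04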